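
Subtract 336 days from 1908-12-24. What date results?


Start: 1908-12-24, subtract 336 days
Back 24 days from December 24 reaches November 30, 1908 -> 312 left
November 1908 has 30 days -> back to October 31, 1908 -> 282 left
October 1908 has 31 days -> back to September 30, 1908 -> 251 left
September 1908 has 30 days -> back to August 31, 1908 -> 221 left
August 1908 has 31 days -> back to July 31, 1908 -> 190 left
July 1908 has 31 days -> back to June 30, 1908 -> 159 left
June 1908 has 30 days -> back to May 31, 1908 -> 129 left
May 1908 has 31 days -> back to April 30, 1908 -> 98 left
April 1908 has 30 days -> back to March 31, 1908 -> 68 left
March 1908 has 31 days -> back to February 29, 1908 -> 37 left
February 1908 has 29 days -> back to January 31, 1908 -> 8 left
January 1908: 31 - 8 = 23 -> lands on January 23

Result: 1908-01-23


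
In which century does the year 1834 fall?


Century = (year - 1) // 100 + 1
= (1834 - 1) // 100 + 1
= 1833 // 100 + 1
= 18 + 1

19th century


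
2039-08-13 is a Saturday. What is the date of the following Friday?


Current: Saturday
Target: Friday
Days ahead: 6

Next Friday: 2039-08-19


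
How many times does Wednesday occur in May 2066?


May 2066 has 31 days
Anchor: Jan 1, 2066. With p = 2066 - 1 = 2065: (p + p//4 - p//100 + p//400) mod 7 = (2065 + 516 - 20 + 5) mod 7 = 2566 mod 7 = 4 -> Friday (Mon=0 ... Sun=6)
Days before May (Jan-Apr): 120; May 1 index = (4 + 120) mod 7 = 5 -> Saturday
First Wednesday is May 5
Wednesdays: 5, 12, 19, 26

4 Wednesdays


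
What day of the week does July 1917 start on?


Target: July 1, 1917
Anchor: Jan 1, 1917. With p = 1917 - 1 = 1916: (p + p//4 - p//100 + p//400) mod 7 = (1916 + 479 - 19 + 4) mod 7 = 2380 mod 7 = 0 -> Monday (Mon=0 ... Sun=6)
Days before July (Jan-Jun): 181 days
Weekday index = (0 + 181) mod 7 = 6

Sunday


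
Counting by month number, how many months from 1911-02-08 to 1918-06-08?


From February 1911 to June 1918
7 years * 12 = 84 months, plus 4 months = 88

88 months


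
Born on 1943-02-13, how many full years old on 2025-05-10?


Birth: 1943-02-13
Reference: 2025-05-10
Year difference: 2025 - 1943 = 82

82 years old


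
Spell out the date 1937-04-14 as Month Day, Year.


ISO 1937-04-14 parses as year=1937, month=04, day=14
Month 4 -> April

April 14, 1937


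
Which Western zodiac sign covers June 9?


Date: June 9
Conventional tropical zodiac dates: Gemini from May 21 onward; Cancer starts June 21
June 9 falls within the Gemini range

Gemini


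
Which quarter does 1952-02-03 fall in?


Month: February (month 2)
Q1: Jan-Mar, Q2: Apr-Jun, Q3: Jul-Sep, Q4: Oct-Dec

Q1


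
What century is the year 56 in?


Century = (year - 1) // 100 + 1
= (56 - 1) // 100 + 1
= 55 // 100 + 1
= 0 + 1

1st century


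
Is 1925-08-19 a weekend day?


Anchor: Jan 1, 1925. With p = 1925 - 1 = 1924: (p + p//4 - p//100 + p//400) mod 7 = (1924 + 481 - 19 + 4) mod 7 = 2390 mod 7 = 3 -> Thursday (Mon=0 ... Sun=6)
Day of year: 231; offset = 230
Weekday index = (3 + 230) mod 7 = 2 -> Wednesday
Weekend days: Saturday, Sunday

No


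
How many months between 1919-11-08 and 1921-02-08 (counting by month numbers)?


From November 1919 to February 1921
2 years * 12 = 24 months, minus 9 months = 15

15 months


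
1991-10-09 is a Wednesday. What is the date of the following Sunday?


Current: Wednesday
Target: Sunday
Days ahead: 4

Next Sunday: 1991-10-13


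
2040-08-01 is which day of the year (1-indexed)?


Date: August 1, 2040
Days in months 1 through 7: 213
Plus 1 days in August

Day of year: 214


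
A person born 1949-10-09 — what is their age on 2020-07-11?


Birth: 1949-10-09
Reference: 2020-07-11
Year difference: 2020 - 1949 = 71
Birthday not yet reached in 2020, subtract 1

70 years old


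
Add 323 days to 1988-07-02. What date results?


Start: 1988-07-02, add 323 days
July 1988 has 31 days: 31 - 2 = 29 days to July 31 -> 294 left
August 1988 has 31 days -> 263 left
September 1988 has 30 days -> 233 left
October 1988 has 31 days -> 202 left
November 1988 has 30 days -> 172 left
December 1988 has 31 days -> 141 left
January 1989 has 31 days -> 110 left
February 1989 has 28 days -> 82 left
March 1989 has 31 days -> 51 left
April 1989 has 30 days -> 21 left
May 1989: 21 <= 31 -> lands on May 21

Result: 1989-05-21


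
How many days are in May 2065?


May 2065

31 days


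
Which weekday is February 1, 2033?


Target: February 1, 2033
Anchor: Jan 1, 2033. With p = 2033 - 1 = 2032: (p + p//4 - p//100 + p//400) mod 7 = (2032 + 508 - 20 + 5) mod 7 = 2525 mod 7 = 5 -> Saturday (Mon=0 ... Sun=6)
Days before February (Jan): 31 days
Weekday index = (5 + 31) mod 7 = 1

Tuesday


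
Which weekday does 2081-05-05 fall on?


Date: May 5, 2081
Anchor: Jan 1, 2081. With p = 2081 - 1 = 2080: (p + p//4 - p//100 + p//400) mod 7 = (2080 + 520 - 20 + 5) mod 7 = 2585 mod 7 = 2 -> Wednesday (Mon=0 ... Sun=6)
Days before May (Jan-Apr): 120; offset = 120 + 5 - 1 = 124
Weekday index = (2 + 124) mod 7 = 0

Day of the week: Monday


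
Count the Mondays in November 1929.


November 1929 has 30 days
Anchor: Jan 1, 1929. With p = 1929 - 1 = 1928: (p + p//4 - p//100 + p//400) mod 7 = (1928 + 482 - 19 + 4) mod 7 = 2395 mod 7 = 1 -> Tuesday (Mon=0 ... Sun=6)
Days before November (Jan-Oct): 304; November 1 index = (1 + 304) mod 7 = 4 -> Friday
First Monday is November 4
Mondays: 4, 11, 18, 25

4 Mondays


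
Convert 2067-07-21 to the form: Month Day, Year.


ISO 2067-07-21 parses as year=2067, month=07, day=21
Month 7 -> July

July 21, 2067


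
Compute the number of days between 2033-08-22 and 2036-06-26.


From 2033-08-22 to 2036-06-26
2033-08-22: days before August = 31 + 28 + 31 + 30 + 31 + 30 + 31 = 212 (2033 is not a leap year); day of year = 212 + 22 = 234
2036-06-26: days before June = 31 + 29 + 31 + 30 + 31 = 152 (2036 is a leap year); day of year = 152 + 26 = 178
Rest of 2033: 365 - 234 = 131
Full years 2034 (365), 2035 (365): 730
Total = 131 + 730 + 178 = 1039

1039 days


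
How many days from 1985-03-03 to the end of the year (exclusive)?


Day of year: 62 of 365
Remaining = 365 - 62

303 days


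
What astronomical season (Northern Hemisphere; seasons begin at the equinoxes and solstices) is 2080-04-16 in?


Date: April 16
Astronomical Spring (approx.; exact equinox/solstice day varies by year): March 20 to June 20
April 16 falls within the Spring window

Spring


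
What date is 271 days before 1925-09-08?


Start: 1925-09-08, subtract 271 days
Back 8 days from September 8 reaches August 31, 1925 -> 263 left
August 1925 has 31 days -> back to July 31, 1925 -> 232 left
July 1925 has 31 days -> back to June 30, 1925 -> 201 left
June 1925 has 30 days -> back to May 31, 1925 -> 171 left
May 1925 has 31 days -> back to April 30, 1925 -> 140 left
April 1925 has 30 days -> back to March 31, 1925 -> 110 left
March 1925 has 31 days -> back to February 28, 1925 -> 79 left
February 1925 has 28 days -> back to January 31, 1925 -> 51 left
January 1925 has 31 days -> back to December 31, 1924 -> 20 left
December 1924: 31 - 20 = 11 -> lands on December 11

Result: 1924-12-11


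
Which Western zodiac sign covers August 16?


Date: August 16
Conventional tropical zodiac dates: Leo from July 23 onward; Virgo starts August 23
August 16 falls within the Leo range

Leo


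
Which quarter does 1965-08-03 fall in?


Month: August (month 8)
Q1: Jan-Mar, Q2: Apr-Jun, Q3: Jul-Sep, Q4: Oct-Dec

Q3


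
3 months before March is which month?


March is month 3
3 - 3 = 0; wrap: 0 + 12 = 12

December


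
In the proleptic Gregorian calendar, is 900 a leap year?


Gregorian leap year rule: divisible by 4, but not by 100, unless also by 400.
900 is divisible by 100 but not 400 -> not a leap year

No


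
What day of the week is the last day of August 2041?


August 2041 has 31 days
Anchor: Jan 1, 2041. With p = 2041 - 1 = 2040: (p + p//4 - p//100 + p//400) mod 7 = (2040 + 510 - 20 + 5) mod 7 = 2535 mod 7 = 1 -> Tuesday (Mon=0 ... Sun=6)
Days before August (Jan-Jul): 212; August 1 index = (1 + 212) mod 7 = 3 -> Thursday
Last day offset: 31 - 1 = 30 days
Weekday index = (3 + 30) mod 7 = 5

Saturday, August 31


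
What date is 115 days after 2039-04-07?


Start: 2039-04-07, add 115 days
April 2039 has 30 days: 30 - 7 = 23 days to April 30 -> 92 left
May 2039 has 31 days -> 61 left
June 2039 has 30 days -> 31 left
July 2039: 31 <= 31 -> lands on July 31

Result: 2039-07-31


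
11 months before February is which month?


February is month 2
2 - 11 = -9; wrap: -9 + 12 = 3

March


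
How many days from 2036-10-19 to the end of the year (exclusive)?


Day of year: 293 of 366
Remaining = 366 - 293

73 days


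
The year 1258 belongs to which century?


Century = (year - 1) // 100 + 1
= (1258 - 1) // 100 + 1
= 1257 // 100 + 1
= 12 + 1

13th century


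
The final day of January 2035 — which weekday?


January 2035 has 31 days
Anchor: Jan 1, 2035. With p = 2035 - 1 = 2034: (p + p//4 - p//100 + p//400) mod 7 = (2034 + 508 - 20 + 5) mod 7 = 2527 mod 7 = 0 -> Monday (Mon=0 ... Sun=6)
January 1 is the anchor itself -> Monday
Last day offset: 31 - 1 = 30 days
Weekday index = (0 + 30) mod 7 = 2

Wednesday, January 31


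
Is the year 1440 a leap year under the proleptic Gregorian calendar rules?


Gregorian leap year rule: divisible by 4, but not by 100, unless also by 400.
1440 is divisible by 4 but not 100 -> leap year

Yes


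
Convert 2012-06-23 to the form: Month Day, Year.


ISO 2012-06-23 parses as year=2012, month=06, day=23
Month 6 -> June

June 23, 2012


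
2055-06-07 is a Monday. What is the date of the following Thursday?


Current: Monday
Target: Thursday
Days ahead: 3

Next Thursday: 2055-06-10


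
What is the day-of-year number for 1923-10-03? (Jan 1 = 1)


Date: October 3, 1923
Days in months 1 through 9: 273
Plus 3 days in October

Day of year: 276


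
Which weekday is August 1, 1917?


Target: August 1, 1917
Anchor: Jan 1, 1917. With p = 1917 - 1 = 1916: (p + p//4 - p//100 + p//400) mod 7 = (1916 + 479 - 19 + 4) mod 7 = 2380 mod 7 = 0 -> Monday (Mon=0 ... Sun=6)
Days before August (Jan-Jul): 212 days
Weekday index = (0 + 212) mod 7 = 2

Wednesday


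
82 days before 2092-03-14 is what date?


Start: 2092-03-14, subtract 82 days
Back 14 days from March 14 reaches February 29, 2092 -> 68 left
February 2092 has 29 days -> back to January 31, 2092 -> 39 left
January 2092 has 31 days -> back to December 31, 2091 -> 8 left
December 2091: 31 - 8 = 23 -> lands on December 23

Result: 2091-12-23


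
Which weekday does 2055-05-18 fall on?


Date: May 18, 2055
Anchor: Jan 1, 2055. With p = 2055 - 1 = 2054: (p + p//4 - p//100 + p//400) mod 7 = (2054 + 513 - 20 + 5) mod 7 = 2552 mod 7 = 4 -> Friday (Mon=0 ... Sun=6)
Days before May (Jan-Apr): 120; offset = 120 + 18 - 1 = 137
Weekday index = (4 + 137) mod 7 = 1

Day of the week: Tuesday


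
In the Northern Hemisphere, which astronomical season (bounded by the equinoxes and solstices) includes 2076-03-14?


Date: March 14
Astronomical Winter (approx.; exact equinox/solstice day varies by year): December 21 to March 19
March 14 falls within the Winter window

Winter


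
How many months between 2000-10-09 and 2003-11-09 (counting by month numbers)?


From October 2000 to November 2003
3 years * 12 = 36 months, plus 1 month = 37

37 months


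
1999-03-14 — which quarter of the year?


Month: March (month 3)
Q1: Jan-Mar, Q2: Apr-Jun, Q3: Jul-Sep, Q4: Oct-Dec

Q1


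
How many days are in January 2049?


January 2049

31 days


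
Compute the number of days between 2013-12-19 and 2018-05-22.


From 2013-12-19 to 2018-05-22
2013-12-19: days before December = 31 + 28 + 31 + 30 + 31 + 30 + 31 + 31 + 30 + 31 + 30 = 334 (2013 is not a leap year); day of year = 334 + 19 = 353
2018-05-22: days before May = 31 + 28 + 31 + 30 = 120 (2018 is not a leap year); day of year = 120 + 22 = 142
Rest of 2013: 365 - 353 = 12
Full years 2014 (365), 2015 (365), 2016 (366), 2017 (365): 1461
Total = 12 + 1461 + 142 = 1615

1615 days


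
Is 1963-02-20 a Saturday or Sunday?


Anchor: Jan 1, 1963. With p = 1963 - 1 = 1962: (p + p//4 - p//100 + p//400) mod 7 = (1962 + 490 - 19 + 4) mod 7 = 2437 mod 7 = 1 -> Tuesday (Mon=0 ... Sun=6)
Day of year: 51; offset = 50
Weekday index = (1 + 50) mod 7 = 2 -> Wednesday
Weekend days: Saturday, Sunday

No


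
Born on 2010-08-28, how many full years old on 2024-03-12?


Birth: 2010-08-28
Reference: 2024-03-12
Year difference: 2024 - 2010 = 14
Birthday not yet reached in 2024, subtract 1

13 years old


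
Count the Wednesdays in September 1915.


September 1915 has 30 days
Anchor: Jan 1, 1915. With p = 1915 - 1 = 1914: (p + p//4 - p//100 + p//400) mod 7 = (1914 + 478 - 19 + 4) mod 7 = 2377 mod 7 = 4 -> Friday (Mon=0 ... Sun=6)
Days before September (Jan-Aug): 243; September 1 index = (4 + 243) mod 7 = 2 -> Wednesday
First Wednesday is September 1
Wednesdays: 1, 8, 15, 22, 29

5 Wednesdays


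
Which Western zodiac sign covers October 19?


Date: October 19
Conventional tropical zodiac dates: Libra from September 23 onward; Scorpio starts October 23
October 19 falls within the Libra range

Libra


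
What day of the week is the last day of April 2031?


April 2031 has 30 days
Anchor: Jan 1, 2031. With p = 2031 - 1 = 2030: (p + p//4 - p//100 + p//400) mod 7 = (2030 + 507 - 20 + 5) mod 7 = 2522 mod 7 = 2 -> Wednesday (Mon=0 ... Sun=6)
Days before April (Jan-Mar): 90; April 1 index = (2 + 90) mod 7 = 1 -> Tuesday
Last day offset: 30 - 1 = 29 days
Weekday index = (1 + 29) mod 7 = 2

Wednesday, April 30


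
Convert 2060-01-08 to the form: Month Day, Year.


ISO 2060-01-08 parses as year=2060, month=01, day=08
Month 1 -> January

January 8, 2060


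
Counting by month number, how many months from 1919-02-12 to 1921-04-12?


From February 1919 to April 1921
2 years * 12 = 24 months, plus 2 months = 26

26 months


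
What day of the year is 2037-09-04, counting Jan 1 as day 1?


Date: September 4, 2037
Days in months 1 through 8: 243
Plus 4 days in September

Day of year: 247


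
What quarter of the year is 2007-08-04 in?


Month: August (month 8)
Q1: Jan-Mar, Q2: Apr-Jun, Q3: Jul-Sep, Q4: Oct-Dec

Q3


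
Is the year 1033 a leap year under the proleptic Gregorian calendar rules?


Gregorian leap year rule: divisible by 4, but not by 100, unless also by 400.
1033 is not divisible by 4 -> not a leap year

No


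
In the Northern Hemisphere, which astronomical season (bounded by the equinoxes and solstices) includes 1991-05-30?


Date: May 30
Astronomical Spring (approx.; exact equinox/solstice day varies by year): March 20 to June 20
May 30 falls within the Spring window

Spring


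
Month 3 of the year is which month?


Month 3 of 12

March


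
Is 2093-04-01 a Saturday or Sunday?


Anchor: Jan 1, 2093. With p = 2093 - 1 = 2092: (p + p//4 - p//100 + p//400) mod 7 = (2092 + 523 - 20 + 5) mod 7 = 2600 mod 7 = 3 -> Thursday (Mon=0 ... Sun=6)
Day of year: 91; offset = 90
Weekday index = (3 + 90) mod 7 = 2 -> Wednesday
Weekend days: Saturday, Sunday

No


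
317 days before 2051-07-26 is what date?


Start: 2051-07-26, subtract 317 days
Back 26 days from July 26 reaches June 30, 2051 -> 291 left
June 2051 has 30 days -> back to May 31, 2051 -> 261 left
May 2051 has 31 days -> back to April 30, 2051 -> 230 left
April 2051 has 30 days -> back to March 31, 2051 -> 200 left
March 2051 has 31 days -> back to February 28, 2051 -> 169 left
February 2051 has 28 days -> back to January 31, 2051 -> 141 left
January 2051 has 31 days -> back to December 31, 2050 -> 110 left
December 2050 has 31 days -> back to November 30, 2050 -> 79 left
November 2050 has 30 days -> back to October 31, 2050 -> 49 left
October 2050 has 31 days -> back to September 30, 2050 -> 18 left
September 2050: 30 - 18 = 12 -> lands on September 12

Result: 2050-09-12


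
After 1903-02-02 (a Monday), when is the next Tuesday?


Current: Monday
Target: Tuesday
Days ahead: 1

Next Tuesday: 1903-02-03


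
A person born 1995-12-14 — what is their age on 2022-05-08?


Birth: 1995-12-14
Reference: 2022-05-08
Year difference: 2022 - 1995 = 27
Birthday not yet reached in 2022, subtract 1

26 years old


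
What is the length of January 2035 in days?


January 2035

31 days


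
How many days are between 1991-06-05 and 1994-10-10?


From 1991-06-05 to 1994-10-10
1991-06-05: days before June = 31 + 28 + 31 + 30 + 31 = 151 (1991 is not a leap year); day of year = 151 + 5 = 156
1994-10-10: days before October = 31 + 28 + 31 + 30 + 31 + 30 + 31 + 31 + 30 = 273 (1994 is not a leap year); day of year = 273 + 10 = 283
Rest of 1991: 365 - 156 = 209
Full years 1992 (366), 1993 (365): 731
Total = 209 + 731 + 283 = 1223

1223 days


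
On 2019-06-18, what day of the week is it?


Date: June 18, 2019
Anchor: Jan 1, 2019. With p = 2019 - 1 = 2018: (p + p//4 - p//100 + p//400) mod 7 = (2018 + 504 - 20 + 5) mod 7 = 2507 mod 7 = 1 -> Tuesday (Mon=0 ... Sun=6)
Days before June (Jan-May): 151; offset = 151 + 18 - 1 = 168
Weekday index = (1 + 168) mod 7 = 1

Day of the week: Tuesday


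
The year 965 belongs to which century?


Century = (year - 1) // 100 + 1
= (965 - 1) // 100 + 1
= 964 // 100 + 1
= 9 + 1

10th century


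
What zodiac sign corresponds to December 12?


Date: December 12
Conventional tropical zodiac dates: Sagittarius from November 22 onward; Capricorn starts December 22
December 12 falls within the Sagittarius range

Sagittarius


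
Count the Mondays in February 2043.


February 2043 has 28 days
Anchor: Jan 1, 2043. With p = 2043 - 1 = 2042: (p + p//4 - p//100 + p//400) mod 7 = (2042 + 510 - 20 + 5) mod 7 = 2537 mod 7 = 3 -> Thursday (Mon=0 ... Sun=6)
Days before February (Jan): 31; February 1 index = (3 + 31) mod 7 = 6 -> Sunday
First Monday is February 2
Mondays: 2, 9, 16, 23

4 Mondays


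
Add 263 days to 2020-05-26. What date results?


Start: 2020-05-26, add 263 days
May 2020 has 31 days: 31 - 26 = 5 days to May 31 -> 258 left
June 2020 has 30 days -> 228 left
July 2020 has 31 days -> 197 left
August 2020 has 31 days -> 166 left
September 2020 has 30 days -> 136 left
October 2020 has 31 days -> 105 left
November 2020 has 30 days -> 75 left
December 2020 has 31 days -> 44 left
January 2021 has 31 days -> 13 left
February 2021: 13 <= 28 -> lands on February 13

Result: 2021-02-13


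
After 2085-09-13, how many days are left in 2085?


Day of year: 256 of 365
Remaining = 365 - 256

109 days


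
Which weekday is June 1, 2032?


Target: June 1, 2032
Anchor: Jan 1, 2032. With p = 2032 - 1 = 2031: (p + p//4 - p//100 + p//400) mod 7 = (2031 + 507 - 20 + 5) mod 7 = 2523 mod 7 = 3 -> Thursday (Mon=0 ... Sun=6)
Days before June (Jan-May): 152 days
Weekday index = (3 + 152) mod 7 = 1

Tuesday


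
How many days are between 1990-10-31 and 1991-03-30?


From 1990-10-31 to 1991-03-30
1990-10-31: days before October = 31 + 28 + 31 + 30 + 31 + 30 + 31 + 31 + 30 = 273 (1990 is not a leap year); day of year = 273 + 31 = 304
1991-03-30: days before March = 31 + 28 = 59 (1991 is not a leap year); day of year = 59 + 30 = 89
Rest of 1990: 365 - 304 = 61
Total = 61 + 89 = 150

150 days


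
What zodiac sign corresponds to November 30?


Date: November 30
Conventional tropical zodiac dates: Sagittarius from November 22 onward; Capricorn starts December 22
November 30 falls within the Sagittarius range

Sagittarius


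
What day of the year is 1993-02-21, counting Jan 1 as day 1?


Date: February 21, 1993
Days in months 1 through 1: 31
Plus 21 days in February

Day of year: 52


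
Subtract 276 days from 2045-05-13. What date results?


Start: 2045-05-13, subtract 276 days
Back 13 days from May 13 reaches April 30, 2045 -> 263 left
April 2045 has 30 days -> back to March 31, 2045 -> 233 left
March 2045 has 31 days -> back to February 28, 2045 -> 202 left
February 2045 has 28 days -> back to January 31, 2045 -> 174 left
January 2045 has 31 days -> back to December 31, 2044 -> 143 left
December 2044 has 31 days -> back to November 30, 2044 -> 112 left
November 2044 has 30 days -> back to October 31, 2044 -> 82 left
October 2044 has 31 days -> back to September 30, 2044 -> 51 left
September 2044 has 30 days -> back to August 31, 2044 -> 21 left
August 2044: 31 - 21 = 10 -> lands on August 10

Result: 2044-08-10


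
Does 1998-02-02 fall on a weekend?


Anchor: Jan 1, 1998. With p = 1998 - 1 = 1997: (p + p//4 - p//100 + p//400) mod 7 = (1997 + 499 - 19 + 4) mod 7 = 2481 mod 7 = 3 -> Thursday (Mon=0 ... Sun=6)
Day of year: 33; offset = 32
Weekday index = (3 + 32) mod 7 = 0 -> Monday
Weekend days: Saturday, Sunday

No


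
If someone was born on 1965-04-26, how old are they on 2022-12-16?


Birth: 1965-04-26
Reference: 2022-12-16
Year difference: 2022 - 1965 = 57

57 years old


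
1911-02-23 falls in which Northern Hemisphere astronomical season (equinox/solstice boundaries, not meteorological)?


Date: February 23
Astronomical Winter (approx.; exact equinox/solstice day varies by year): December 21 to March 19
February 23 falls within the Winter window

Winter


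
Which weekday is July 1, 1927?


Target: July 1, 1927
Anchor: Jan 1, 1927. With p = 1927 - 1 = 1926: (p + p//4 - p//100 + p//400) mod 7 = (1926 + 481 - 19 + 4) mod 7 = 2392 mod 7 = 5 -> Saturday (Mon=0 ... Sun=6)
Days before July (Jan-Jun): 181 days
Weekday index = (5 + 181) mod 7 = 4

Friday


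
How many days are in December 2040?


December 2040

31 days


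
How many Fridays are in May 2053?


May 2053 has 31 days
Anchor: Jan 1, 2053. With p = 2053 - 1 = 2052: (p + p//4 - p//100 + p//400) mod 7 = (2052 + 513 - 20 + 5) mod 7 = 2550 mod 7 = 2 -> Wednesday (Mon=0 ... Sun=6)
Days before May (Jan-Apr): 120; May 1 index = (2 + 120) mod 7 = 3 -> Thursday
First Friday is May 2
Fridays: 2, 9, 16, 23, 30

5 Fridays


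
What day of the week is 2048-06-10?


Date: June 10, 2048
Anchor: Jan 1, 2048. With p = 2048 - 1 = 2047: (p + p//4 - p//100 + p//400) mod 7 = (2047 + 511 - 20 + 5) mod 7 = 2543 mod 7 = 2 -> Wednesday (Mon=0 ... Sun=6)
Days before June (Jan-May): 152; offset = 152 + 10 - 1 = 161
Weekday index = (2 + 161) mod 7 = 2

Day of the week: Wednesday


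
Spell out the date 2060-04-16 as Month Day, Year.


ISO 2060-04-16 parses as year=2060, month=04, day=16
Month 4 -> April

April 16, 2060


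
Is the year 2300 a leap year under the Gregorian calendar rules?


Gregorian leap year rule: divisible by 4, but not by 100, unless also by 400.
2300 is divisible by 100 but not 400 -> not a leap year

No


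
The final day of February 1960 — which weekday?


February 1960 has 29 days
Anchor: Jan 1, 1960. With p = 1960 - 1 = 1959: (p + p//4 - p//100 + p//400) mod 7 = (1959 + 489 - 19 + 4) mod 7 = 2433 mod 7 = 4 -> Friday (Mon=0 ... Sun=6)
Days before February (Jan): 31; February 1 index = (4 + 31) mod 7 = 0 -> Monday
Last day offset: 29 - 1 = 28 days
Weekday index = (0 + 28) mod 7 = 0

Monday, February 29


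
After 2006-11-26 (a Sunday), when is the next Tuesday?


Current: Sunday
Target: Tuesday
Days ahead: 2

Next Tuesday: 2006-11-28


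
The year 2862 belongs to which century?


Century = (year - 1) // 100 + 1
= (2862 - 1) // 100 + 1
= 2861 // 100 + 1
= 28 + 1

29th century


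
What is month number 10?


Month 10 of 12

October


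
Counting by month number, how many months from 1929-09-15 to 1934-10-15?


From September 1929 to October 1934
5 years * 12 = 60 months, plus 1 month = 61

61 months


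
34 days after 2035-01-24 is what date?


Start: 2035-01-24, add 34 days
January 2035 has 31 days: 31 - 24 = 7 days to January 31 -> 27 left
February 2035: 27 <= 28 -> lands on February 27

Result: 2035-02-27


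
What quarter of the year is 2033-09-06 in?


Month: September (month 9)
Q1: Jan-Mar, Q2: Apr-Jun, Q3: Jul-Sep, Q4: Oct-Dec

Q3


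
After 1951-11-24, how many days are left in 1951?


Day of year: 328 of 365
Remaining = 365 - 328

37 days


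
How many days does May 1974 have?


May 1974

31 days


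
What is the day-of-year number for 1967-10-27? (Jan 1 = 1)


Date: October 27, 1967
Days in months 1 through 9: 273
Plus 27 days in October

Day of year: 300


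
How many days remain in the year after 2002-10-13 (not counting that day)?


Day of year: 286 of 365
Remaining = 365 - 286

79 days


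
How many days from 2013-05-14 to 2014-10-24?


From 2013-05-14 to 2014-10-24
2013-05-14: days before May = 31 + 28 + 31 + 30 = 120 (2013 is not a leap year); day of year = 120 + 14 = 134
2014-10-24: days before October = 31 + 28 + 31 + 30 + 31 + 30 + 31 + 31 + 30 = 273 (2014 is not a leap year); day of year = 273 + 24 = 297
Rest of 2013: 365 - 134 = 231
Total = 231 + 297 = 528

528 days


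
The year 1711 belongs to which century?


Century = (year - 1) // 100 + 1
= (1711 - 1) // 100 + 1
= 1710 // 100 + 1
= 17 + 1

18th century


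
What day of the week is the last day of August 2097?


August 2097 has 31 days
Anchor: Jan 1, 2097. With p = 2097 - 1 = 2096: (p + p//4 - p//100 + p//400) mod 7 = (2096 + 524 - 20 + 5) mod 7 = 2605 mod 7 = 1 -> Tuesday (Mon=0 ... Sun=6)
Days before August (Jan-Jul): 212; August 1 index = (1 + 212) mod 7 = 3 -> Thursday
Last day offset: 31 - 1 = 30 days
Weekday index = (3 + 30) mod 7 = 5

Saturday, August 31


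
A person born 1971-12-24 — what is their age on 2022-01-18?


Birth: 1971-12-24
Reference: 2022-01-18
Year difference: 2022 - 1971 = 51
Birthday not yet reached in 2022, subtract 1

50 years old


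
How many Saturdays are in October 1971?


October 1971 has 31 days
Anchor: Jan 1, 1971. With p = 1971 - 1 = 1970: (p + p//4 - p//100 + p//400) mod 7 = (1970 + 492 - 19 + 4) mod 7 = 2447 mod 7 = 4 -> Friday (Mon=0 ... Sun=6)
Days before October (Jan-Sep): 273; October 1 index = (4 + 273) mod 7 = 4 -> Friday
First Saturday is October 2
Saturdays: 2, 9, 16, 23, 30

5 Saturdays


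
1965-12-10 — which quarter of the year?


Month: December (month 12)
Q1: Jan-Mar, Q2: Apr-Jun, Q3: Jul-Sep, Q4: Oct-Dec

Q4


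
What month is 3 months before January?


January is month 1
1 - 3 = -2; wrap: -2 + 12 = 10

October


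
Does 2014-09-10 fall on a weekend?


Anchor: Jan 1, 2014. With p = 2014 - 1 = 2013: (p + p//4 - p//100 + p//400) mod 7 = (2013 + 503 - 20 + 5) mod 7 = 2501 mod 7 = 2 -> Wednesday (Mon=0 ... Sun=6)
Day of year: 253; offset = 252
Weekday index = (2 + 252) mod 7 = 2 -> Wednesday
Weekend days: Saturday, Sunday

No


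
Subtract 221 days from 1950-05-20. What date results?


Start: 1950-05-20, subtract 221 days
Back 20 days from May 20 reaches April 30, 1950 -> 201 left
April 1950 has 30 days -> back to March 31, 1950 -> 171 left
March 1950 has 31 days -> back to February 28, 1950 -> 140 left
February 1950 has 28 days -> back to January 31, 1950 -> 112 left
January 1950 has 31 days -> back to December 31, 1949 -> 81 left
December 1949 has 31 days -> back to November 30, 1949 -> 50 left
November 1949 has 30 days -> back to October 31, 1949 -> 20 left
October 1949: 31 - 20 = 11 -> lands on October 11

Result: 1949-10-11


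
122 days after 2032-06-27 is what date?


Start: 2032-06-27, add 122 days
June 2032 has 30 days: 30 - 27 = 3 days to June 30 -> 119 left
July 2032 has 31 days -> 88 left
August 2032 has 31 days -> 57 left
September 2032 has 30 days -> 27 left
October 2032: 27 <= 31 -> lands on October 27

Result: 2032-10-27


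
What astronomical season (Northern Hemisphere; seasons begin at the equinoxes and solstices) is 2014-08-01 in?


Date: August 1
Astronomical Summer (approx.; exact equinox/solstice day varies by year): June 21 to September 21
August 1 falls within the Summer window

Summer


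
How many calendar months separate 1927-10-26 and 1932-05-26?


From October 1927 to May 1932
5 years * 12 = 60 months, minus 5 months = 55

55 months


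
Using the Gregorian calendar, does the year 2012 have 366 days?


Gregorian leap year rule: divisible by 4, but not by 100, unless also by 400.
2012 is divisible by 4 but not 100 -> leap year

Yes


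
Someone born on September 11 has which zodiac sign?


Date: September 11
Conventional tropical zodiac dates: Virgo from August 23 onward; Libra starts September 23
September 11 falls within the Virgo range

Virgo


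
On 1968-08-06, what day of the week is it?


Date: August 6, 1968
Anchor: Jan 1, 1968. With p = 1968 - 1 = 1967: (p + p//4 - p//100 + p//400) mod 7 = (1967 + 491 - 19 + 4) mod 7 = 2443 mod 7 = 0 -> Monday (Mon=0 ... Sun=6)
Days before August (Jan-Jul): 213; offset = 213 + 6 - 1 = 218
Weekday index = (0 + 218) mod 7 = 1

Day of the week: Tuesday


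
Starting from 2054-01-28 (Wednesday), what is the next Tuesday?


Current: Wednesday
Target: Tuesday
Days ahead: 6

Next Tuesday: 2054-02-03


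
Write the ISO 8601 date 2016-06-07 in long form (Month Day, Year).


ISO 2016-06-07 parses as year=2016, month=06, day=07
Month 6 -> June

June 7, 2016


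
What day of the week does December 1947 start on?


Target: December 1, 1947
Anchor: Jan 1, 1947. With p = 1947 - 1 = 1946: (p + p//4 - p//100 + p//400) mod 7 = (1946 + 486 - 19 + 4) mod 7 = 2417 mod 7 = 2 -> Wednesday (Mon=0 ... Sun=6)
Days before December (Jan-Nov): 334 days
Weekday index = (2 + 334) mod 7 = 0

Monday


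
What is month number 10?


Month 10 of 12

October


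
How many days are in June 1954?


June 1954

30 days


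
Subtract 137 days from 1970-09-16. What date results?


Start: 1970-09-16, subtract 137 days
Back 16 days from September 16 reaches August 31, 1970 -> 121 left
August 1970 has 31 days -> back to July 31, 1970 -> 90 left
July 1970 has 31 days -> back to June 30, 1970 -> 59 left
June 1970 has 30 days -> back to May 31, 1970 -> 29 left
May 1970: 31 - 29 = 2 -> lands on May 2

Result: 1970-05-02


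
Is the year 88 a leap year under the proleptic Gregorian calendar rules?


Gregorian leap year rule: divisible by 4, but not by 100, unless also by 400.
88 is divisible by 4 but not 100 -> leap year

Yes


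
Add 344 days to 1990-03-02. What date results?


Start: 1990-03-02, add 344 days
March 1990 has 31 days: 31 - 2 = 29 days to March 31 -> 315 left
April 1990 has 30 days -> 285 left
May 1990 has 31 days -> 254 left
June 1990 has 30 days -> 224 left
July 1990 has 31 days -> 193 left
August 1990 has 31 days -> 162 left
September 1990 has 30 days -> 132 left
October 1990 has 31 days -> 101 left
November 1990 has 30 days -> 71 left
December 1990 has 31 days -> 40 left
January 1991 has 31 days -> 9 left
February 1991: 9 <= 28 -> lands on February 9

Result: 1991-02-09


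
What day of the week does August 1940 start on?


Target: August 1, 1940
Anchor: Jan 1, 1940. With p = 1940 - 1 = 1939: (p + p//4 - p//100 + p//400) mod 7 = (1939 + 484 - 19 + 4) mod 7 = 2408 mod 7 = 0 -> Monday (Mon=0 ... Sun=6)
Days before August (Jan-Jul): 213 days
Weekday index = (0 + 213) mod 7 = 3

Thursday


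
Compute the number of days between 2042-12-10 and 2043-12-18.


From 2042-12-10 to 2043-12-18
2042-12-10: days before December = 31 + 28 + 31 + 30 + 31 + 30 + 31 + 31 + 30 + 31 + 30 = 334 (2042 is not a leap year); day of year = 334 + 10 = 344
2043-12-18: days before December = 31 + 28 + 31 + 30 + 31 + 30 + 31 + 31 + 30 + 31 + 30 = 334 (2043 is not a leap year); day of year = 334 + 18 = 352
Rest of 2042: 365 - 344 = 21
Total = 21 + 352 = 373

373 days


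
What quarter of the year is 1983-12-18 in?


Month: December (month 12)
Q1: Jan-Mar, Q2: Apr-Jun, Q3: Jul-Sep, Q4: Oct-Dec

Q4


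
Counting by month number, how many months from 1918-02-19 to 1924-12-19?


From February 1918 to December 1924
6 years * 12 = 72 months, plus 10 months = 82

82 months


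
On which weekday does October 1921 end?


October 1921 has 31 days
Anchor: Jan 1, 1921. With p = 1921 - 1 = 1920: (p + p//4 - p//100 + p//400) mod 7 = (1920 + 480 - 19 + 4) mod 7 = 2385 mod 7 = 5 -> Saturday (Mon=0 ... Sun=6)
Days before October (Jan-Sep): 273; October 1 index = (5 + 273) mod 7 = 5 -> Saturday
Last day offset: 31 - 1 = 30 days
Weekday index = (5 + 30) mod 7 = 0

Monday, October 31


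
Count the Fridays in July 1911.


July 1911 has 31 days
Anchor: Jan 1, 1911. With p = 1911 - 1 = 1910: (p + p//4 - p//100 + p//400) mod 7 = (1910 + 477 - 19 + 4) mod 7 = 2372 mod 7 = 6 -> Sunday (Mon=0 ... Sun=6)
Days before July (Jan-Jun): 181; July 1 index = (6 + 181) mod 7 = 5 -> Saturday
First Friday is July 7
Fridays: 7, 14, 21, 28

4 Fridays


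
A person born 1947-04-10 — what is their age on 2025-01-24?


Birth: 1947-04-10
Reference: 2025-01-24
Year difference: 2025 - 1947 = 78
Birthday not yet reached in 2025, subtract 1

77 years old


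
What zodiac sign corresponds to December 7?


Date: December 7
Conventional tropical zodiac dates: Sagittarius from November 22 onward; Capricorn starts December 22
December 7 falls within the Sagittarius range

Sagittarius


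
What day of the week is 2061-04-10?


Date: April 10, 2061
Anchor: Jan 1, 2061. With p = 2061 - 1 = 2060: (p + p//4 - p//100 + p//400) mod 7 = (2060 + 515 - 20 + 5) mod 7 = 2560 mod 7 = 5 -> Saturday (Mon=0 ... Sun=6)
Days before April (Jan-Mar): 90; offset = 90 + 10 - 1 = 99
Weekday index = (5 + 99) mod 7 = 6

Day of the week: Sunday


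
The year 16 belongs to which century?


Century = (year - 1) // 100 + 1
= (16 - 1) // 100 + 1
= 15 // 100 + 1
= 0 + 1

1st century


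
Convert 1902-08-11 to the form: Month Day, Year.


ISO 1902-08-11 parses as year=1902, month=08, day=11
Month 8 -> August

August 11, 1902


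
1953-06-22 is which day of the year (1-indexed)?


Date: June 22, 1953
Days in months 1 through 5: 151
Plus 22 days in June

Day of year: 173


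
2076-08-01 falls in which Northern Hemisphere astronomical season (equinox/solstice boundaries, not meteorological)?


Date: August 1
Astronomical Summer (approx.; exact equinox/solstice day varies by year): June 21 to September 21
August 1 falls within the Summer window

Summer


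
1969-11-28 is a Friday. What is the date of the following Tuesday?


Current: Friday
Target: Tuesday
Days ahead: 4

Next Tuesday: 1969-12-02


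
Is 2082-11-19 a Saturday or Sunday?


Anchor: Jan 1, 2082. With p = 2082 - 1 = 2081: (p + p//4 - p//100 + p//400) mod 7 = (2081 + 520 - 20 + 5) mod 7 = 2586 mod 7 = 3 -> Thursday (Mon=0 ... Sun=6)
Day of year: 323; offset = 322
Weekday index = (3 + 322) mod 7 = 3 -> Thursday
Weekend days: Saturday, Sunday

No


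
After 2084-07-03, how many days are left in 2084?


Day of year: 185 of 366
Remaining = 366 - 185

181 days


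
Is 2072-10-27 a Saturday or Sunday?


Anchor: Jan 1, 2072. With p = 2072 - 1 = 2071: (p + p//4 - p//100 + p//400) mod 7 = (2071 + 517 - 20 + 5) mod 7 = 2573 mod 7 = 4 -> Friday (Mon=0 ... Sun=6)
Day of year: 301; offset = 300
Weekday index = (4 + 300) mod 7 = 3 -> Thursday
Weekend days: Saturday, Sunday

No


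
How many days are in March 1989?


March 1989

31 days


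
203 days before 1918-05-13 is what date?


Start: 1918-05-13, subtract 203 days
Back 13 days from May 13 reaches April 30, 1918 -> 190 left
April 1918 has 30 days -> back to March 31, 1918 -> 160 left
March 1918 has 31 days -> back to February 28, 1918 -> 129 left
February 1918 has 28 days -> back to January 31, 1918 -> 101 left
January 1918 has 31 days -> back to December 31, 1917 -> 70 left
December 1917 has 31 days -> back to November 30, 1917 -> 39 left
November 1917 has 30 days -> back to October 31, 1917 -> 9 left
October 1917: 31 - 9 = 22 -> lands on October 22

Result: 1917-10-22


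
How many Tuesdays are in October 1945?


October 1945 has 31 days
Anchor: Jan 1, 1945. With p = 1945 - 1 = 1944: (p + p//4 - p//100 + p//400) mod 7 = (1944 + 486 - 19 + 4) mod 7 = 2415 mod 7 = 0 -> Monday (Mon=0 ... Sun=6)
Days before October (Jan-Sep): 273; October 1 index = (0 + 273) mod 7 = 0 -> Monday
First Tuesday is October 2
Tuesdays: 2, 9, 16, 23, 30

5 Tuesdays


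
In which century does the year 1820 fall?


Century = (year - 1) // 100 + 1
= (1820 - 1) // 100 + 1
= 1819 // 100 + 1
= 18 + 1

19th century


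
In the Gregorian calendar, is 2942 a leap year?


Gregorian leap year rule: divisible by 4, but not by 100, unless also by 400.
2942 is not divisible by 4 -> not a leap year

No


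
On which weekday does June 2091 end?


June 2091 has 30 days
Anchor: Jan 1, 2091. With p = 2091 - 1 = 2090: (p + p//4 - p//100 + p//400) mod 7 = (2090 + 522 - 20 + 5) mod 7 = 2597 mod 7 = 0 -> Monday (Mon=0 ... Sun=6)
Days before June (Jan-May): 151; June 1 index = (0 + 151) mod 7 = 4 -> Friday
Last day offset: 30 - 1 = 29 days
Weekday index = (4 + 29) mod 7 = 5

Saturday, June 30


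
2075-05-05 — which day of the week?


Date: May 5, 2075
Anchor: Jan 1, 2075. With p = 2075 - 1 = 2074: (p + p//4 - p//100 + p//400) mod 7 = (2074 + 518 - 20 + 5) mod 7 = 2577 mod 7 = 1 -> Tuesday (Mon=0 ... Sun=6)
Days before May (Jan-Apr): 120; offset = 120 + 5 - 1 = 124
Weekday index = (1 + 124) mod 7 = 6

Day of the week: Sunday


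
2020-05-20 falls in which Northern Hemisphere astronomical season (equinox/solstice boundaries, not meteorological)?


Date: May 20
Astronomical Spring (approx.; exact equinox/solstice day varies by year): March 20 to June 20
May 20 falls within the Spring window

Spring


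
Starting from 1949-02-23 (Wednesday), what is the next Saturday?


Current: Wednesday
Target: Saturday
Days ahead: 3

Next Saturday: 1949-02-26


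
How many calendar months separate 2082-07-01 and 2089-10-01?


From July 2082 to October 2089
7 years * 12 = 84 months, plus 3 months = 87

87 months


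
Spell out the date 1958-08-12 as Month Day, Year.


ISO 1958-08-12 parses as year=1958, month=08, day=12
Month 8 -> August

August 12, 1958


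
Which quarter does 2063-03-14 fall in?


Month: March (month 3)
Q1: Jan-Mar, Q2: Apr-Jun, Q3: Jul-Sep, Q4: Oct-Dec

Q1


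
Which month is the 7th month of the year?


Month 7 of 12

July


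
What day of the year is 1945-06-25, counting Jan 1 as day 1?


Date: June 25, 1945
Days in months 1 through 5: 151
Plus 25 days in June

Day of year: 176


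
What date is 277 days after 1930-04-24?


Start: 1930-04-24, add 277 days
April 1930 has 30 days: 30 - 24 = 6 days to April 30 -> 271 left
May 1930 has 31 days -> 240 left
June 1930 has 30 days -> 210 left
July 1930 has 31 days -> 179 left
August 1930 has 31 days -> 148 left
September 1930 has 30 days -> 118 left
October 1930 has 31 days -> 87 left
November 1930 has 30 days -> 57 left
December 1930 has 31 days -> 26 left
January 1931: 26 <= 31 -> lands on January 26

Result: 1931-01-26


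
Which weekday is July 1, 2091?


Target: July 1, 2091
Anchor: Jan 1, 2091. With p = 2091 - 1 = 2090: (p + p//4 - p//100 + p//400) mod 7 = (2090 + 522 - 20 + 5) mod 7 = 2597 mod 7 = 0 -> Monday (Mon=0 ... Sun=6)
Days before July (Jan-Jun): 181 days
Weekday index = (0 + 181) mod 7 = 6

Sunday


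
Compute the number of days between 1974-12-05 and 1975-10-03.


From 1974-12-05 to 1975-10-03
1974-12-05: days before December = 31 + 28 + 31 + 30 + 31 + 30 + 31 + 31 + 30 + 31 + 30 = 334 (1974 is not a leap year); day of year = 334 + 5 = 339
1975-10-03: days before October = 31 + 28 + 31 + 30 + 31 + 30 + 31 + 31 + 30 = 273 (1975 is not a leap year); day of year = 273 + 3 = 276
Rest of 1974: 365 - 339 = 26
Total = 26 + 276 = 302

302 days


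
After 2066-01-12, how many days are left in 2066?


Day of year: 12 of 365
Remaining = 365 - 12

353 days


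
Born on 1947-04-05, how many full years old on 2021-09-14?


Birth: 1947-04-05
Reference: 2021-09-14
Year difference: 2021 - 1947 = 74

74 years old
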